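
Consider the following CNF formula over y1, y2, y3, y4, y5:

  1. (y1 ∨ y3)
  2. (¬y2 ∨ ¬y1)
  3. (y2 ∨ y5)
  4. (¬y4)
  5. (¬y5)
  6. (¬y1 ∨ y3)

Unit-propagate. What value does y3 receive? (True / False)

(¬y4) is a unit clause: y4 = False.
Unit clause (¬y5) sets y5 = False.
From (y2 ∨ y5) and y5 = False: y2 = True.
(¬y1 ∨ ¬y2): since y2 = True, the clause reduces to (¬y1). y1 = False.
In (y3 ∨ y1), y1 is now false; y3 must hold, so y3 = True.

True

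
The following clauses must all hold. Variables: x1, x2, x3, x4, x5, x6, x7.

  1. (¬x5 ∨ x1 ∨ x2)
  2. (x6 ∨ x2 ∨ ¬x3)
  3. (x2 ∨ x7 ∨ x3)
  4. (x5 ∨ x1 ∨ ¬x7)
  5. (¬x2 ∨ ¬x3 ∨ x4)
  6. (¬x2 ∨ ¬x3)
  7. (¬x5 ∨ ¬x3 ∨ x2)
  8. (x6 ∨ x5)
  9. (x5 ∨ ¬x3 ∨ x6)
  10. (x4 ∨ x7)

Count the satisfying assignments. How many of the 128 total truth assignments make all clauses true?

26

Case analysis on x2 and x3:
  x2=T, x3=T: a clause becomes empty — 0.
  x2=T, x3=F: 16 of the 32 assignments to (x1,x4,x5,x6,x7) work.
  x2=F, x3=T: remaining (x1,x4,x5,x6,x7) ∈ {(F,T,F,T,F); (T,F,F,T,T); (T,T,F,T,F); (T,T,F,T,T)} — 4.
  x2=F, x3=F: x4 free; 3 ways for (x1,x5,x6,x7) × 2^1 = 6.
Total: 0 + 16 + 4 + 6 = 26.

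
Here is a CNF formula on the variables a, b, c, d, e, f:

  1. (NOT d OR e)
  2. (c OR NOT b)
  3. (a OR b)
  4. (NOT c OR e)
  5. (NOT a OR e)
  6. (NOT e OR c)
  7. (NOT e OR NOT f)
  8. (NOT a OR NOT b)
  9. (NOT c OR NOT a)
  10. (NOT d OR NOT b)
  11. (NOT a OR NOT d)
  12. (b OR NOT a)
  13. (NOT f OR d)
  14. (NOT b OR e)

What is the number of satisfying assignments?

1

The models are:
  a=0 b=1 c=1 d=0 e=1 f=0
That's 1 in total.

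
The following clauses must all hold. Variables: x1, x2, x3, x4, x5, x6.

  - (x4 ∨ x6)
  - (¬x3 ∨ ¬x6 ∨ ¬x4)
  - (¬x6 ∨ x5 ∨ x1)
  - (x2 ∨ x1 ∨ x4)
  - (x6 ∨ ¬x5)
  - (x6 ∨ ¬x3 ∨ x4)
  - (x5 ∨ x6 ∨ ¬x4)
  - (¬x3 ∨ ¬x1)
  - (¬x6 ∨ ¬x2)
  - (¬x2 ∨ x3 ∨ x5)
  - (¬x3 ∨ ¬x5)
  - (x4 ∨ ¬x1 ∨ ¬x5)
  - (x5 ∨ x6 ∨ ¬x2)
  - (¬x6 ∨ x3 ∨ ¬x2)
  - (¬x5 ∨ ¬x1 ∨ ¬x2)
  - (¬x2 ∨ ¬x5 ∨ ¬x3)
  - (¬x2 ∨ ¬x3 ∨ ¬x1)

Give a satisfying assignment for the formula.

x1=True  x2=False  x3=False  x4=True  x5=True  x6=True

Branch on x1: take x1 = True.
  then x3 is forced to False.
Branch on x2: take x2 = False.
Branch on x4: take x4 = True.
For the remaining variables, x5 = True, x6 = True works.
Every clause has at least one true literal under this assignment.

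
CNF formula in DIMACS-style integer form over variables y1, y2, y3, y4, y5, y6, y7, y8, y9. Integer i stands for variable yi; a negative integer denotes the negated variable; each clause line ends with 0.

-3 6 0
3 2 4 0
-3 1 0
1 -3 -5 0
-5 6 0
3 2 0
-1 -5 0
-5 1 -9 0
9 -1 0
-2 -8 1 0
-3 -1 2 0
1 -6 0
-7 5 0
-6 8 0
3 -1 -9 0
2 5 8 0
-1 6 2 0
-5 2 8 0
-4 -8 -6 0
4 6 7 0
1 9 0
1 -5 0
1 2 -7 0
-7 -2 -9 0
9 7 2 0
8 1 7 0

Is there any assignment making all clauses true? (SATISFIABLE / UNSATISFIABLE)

SATISFIABLE

Set y1 = True and propagate.
  then y5 is forced to False.
  then y9 is forced to True.
  then y7 is forced to False.
  then y3 is forced to True.
  then y6 is forced to True.
  then y2 is forced to True.
  then y8 is forced to True.
  then y4 is forced to False.
Every clause has at least one true literal under this assignment.
So y1=T, y2=T, y3=T, y4=F, y5=F, y6=T, y7=F, y8=T, y9=T is a satisfying assignment.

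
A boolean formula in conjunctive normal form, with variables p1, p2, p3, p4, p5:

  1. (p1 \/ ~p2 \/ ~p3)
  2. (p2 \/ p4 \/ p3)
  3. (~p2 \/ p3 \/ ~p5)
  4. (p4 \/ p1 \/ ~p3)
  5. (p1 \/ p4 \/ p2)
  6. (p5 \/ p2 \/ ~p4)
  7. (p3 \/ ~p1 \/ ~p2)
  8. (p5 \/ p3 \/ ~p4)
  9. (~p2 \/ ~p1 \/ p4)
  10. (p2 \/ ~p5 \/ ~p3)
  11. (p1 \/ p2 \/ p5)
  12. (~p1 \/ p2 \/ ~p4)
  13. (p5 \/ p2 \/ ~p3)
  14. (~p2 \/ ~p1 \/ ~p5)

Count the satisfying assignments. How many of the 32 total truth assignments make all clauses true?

The models are:
  p1=0 p2=0 p3=0 p4=1 p5=1
  p1=0 p2=1 p3=0 p4=0 p5=0
  p1=1 p2=1 p3=1 p4=1 p5=0
That's 3 in total.

3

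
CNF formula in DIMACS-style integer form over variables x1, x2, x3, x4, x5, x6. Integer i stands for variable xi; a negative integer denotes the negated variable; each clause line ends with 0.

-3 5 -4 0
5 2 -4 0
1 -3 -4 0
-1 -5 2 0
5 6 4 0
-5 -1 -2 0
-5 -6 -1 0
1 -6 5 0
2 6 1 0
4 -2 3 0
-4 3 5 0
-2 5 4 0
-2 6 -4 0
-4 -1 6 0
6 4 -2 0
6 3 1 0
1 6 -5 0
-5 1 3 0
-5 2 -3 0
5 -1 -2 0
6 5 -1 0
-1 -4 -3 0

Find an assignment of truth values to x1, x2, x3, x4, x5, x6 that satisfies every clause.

Try x1 = True.
For the remaining variables, x2 = False, x3 = False, x4 = False, x5 = False, x6 = True works.

x1 = True  x2 = False  x3 = False  x4 = False  x5 = False  x6 = True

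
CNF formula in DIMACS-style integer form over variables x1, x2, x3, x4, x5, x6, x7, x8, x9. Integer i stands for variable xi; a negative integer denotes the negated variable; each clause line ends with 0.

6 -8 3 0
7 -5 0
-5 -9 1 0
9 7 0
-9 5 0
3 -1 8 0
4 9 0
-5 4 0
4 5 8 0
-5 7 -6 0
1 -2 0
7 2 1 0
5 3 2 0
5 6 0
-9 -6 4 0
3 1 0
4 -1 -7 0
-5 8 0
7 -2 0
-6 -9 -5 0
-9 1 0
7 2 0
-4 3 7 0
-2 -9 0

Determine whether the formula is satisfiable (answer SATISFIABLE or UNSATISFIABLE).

SATISFIABLE

Set x1 = True and propagate.
For the remaining variables, x2 = True, x3 = False, x4 = True, x5 = True, x6 = True, x7 = True, x8 = True, x9 = False works.
So x1=T, x2=T, x3=F, x4=T, x5=T, x6=T, x7=T, x8=T, x9=F is a satisfying assignment.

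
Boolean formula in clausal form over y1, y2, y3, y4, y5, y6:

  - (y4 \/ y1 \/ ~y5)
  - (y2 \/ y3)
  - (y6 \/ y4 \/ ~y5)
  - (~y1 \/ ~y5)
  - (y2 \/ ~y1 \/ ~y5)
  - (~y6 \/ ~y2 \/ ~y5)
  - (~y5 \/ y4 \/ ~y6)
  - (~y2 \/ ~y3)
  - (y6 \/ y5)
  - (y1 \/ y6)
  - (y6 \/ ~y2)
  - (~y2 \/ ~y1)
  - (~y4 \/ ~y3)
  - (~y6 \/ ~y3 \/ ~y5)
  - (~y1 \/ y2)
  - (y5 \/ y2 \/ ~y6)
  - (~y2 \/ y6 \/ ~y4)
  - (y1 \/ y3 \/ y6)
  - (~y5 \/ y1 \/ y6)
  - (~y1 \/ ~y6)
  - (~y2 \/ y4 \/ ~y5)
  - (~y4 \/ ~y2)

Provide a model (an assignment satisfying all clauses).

y1=F, y2=T, y3=F, y4=F, y5=F, y6=T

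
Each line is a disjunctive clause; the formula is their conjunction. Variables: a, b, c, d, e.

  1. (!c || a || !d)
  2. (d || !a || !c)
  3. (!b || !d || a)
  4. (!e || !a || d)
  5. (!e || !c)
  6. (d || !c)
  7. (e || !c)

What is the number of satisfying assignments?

12

Split on c, then d.
  c=T, d=T: a clause becomes empty — 0.
  c=T, d=F: a clause becomes empty — 0.
  c=F, d=T: e free; 3 ways for (a,b) × 2^1 = 6.
  c=F, d=F: b free; 3 ways for (a,e) × 2^1 = 6.
Total: 0 + 0 + 6 + 6 = 12.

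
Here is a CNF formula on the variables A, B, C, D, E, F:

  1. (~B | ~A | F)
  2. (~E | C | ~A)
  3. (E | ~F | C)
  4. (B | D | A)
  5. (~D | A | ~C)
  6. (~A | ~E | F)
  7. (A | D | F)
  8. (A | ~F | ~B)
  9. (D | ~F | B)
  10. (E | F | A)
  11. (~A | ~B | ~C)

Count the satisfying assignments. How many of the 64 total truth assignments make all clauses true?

9

Case analysis on A and F:
  A=T, F=T: remaining (B,C,D,E) ∈ {(F,T,T,F); (F,T,T,T)} — 2.
  A=T, F=F: remaining (B,C,D,E) ∈ {(F,F,F,F); (F,F,T,F); (F,T,F,F); (F,T,T,F)} — 4.
  A=F, F=T: remaining (B,C,D,E) ∈ {(F,F,T,T)} — 1.
  A=F, F=F: remaining (B,C,D,E) ∈ {(F,F,T,T); (T,F,T,T)} — 2.
Total: 2 + 4 + 1 + 2 = 9.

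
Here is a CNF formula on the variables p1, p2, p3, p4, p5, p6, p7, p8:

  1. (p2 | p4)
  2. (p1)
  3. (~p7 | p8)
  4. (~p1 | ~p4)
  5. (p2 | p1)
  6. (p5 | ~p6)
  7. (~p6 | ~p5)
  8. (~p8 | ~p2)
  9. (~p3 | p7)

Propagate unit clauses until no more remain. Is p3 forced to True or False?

False

Unit clause (p1) sets p1 = True.
From (~p1 | ~p4) and p1 = True: p4 = False.
From (p4 | p2) and p4 = False: p2 = True.
In (~p8 | ~p2), ~p2 is now false; ~p8 must hold, so p8 = False.
In (~p7 | p8), p8 is now false; ~p7 must hold, so p7 = False.
(~p3 | p7): since p7 = False, the clause reduces to (~p3). p3 = False.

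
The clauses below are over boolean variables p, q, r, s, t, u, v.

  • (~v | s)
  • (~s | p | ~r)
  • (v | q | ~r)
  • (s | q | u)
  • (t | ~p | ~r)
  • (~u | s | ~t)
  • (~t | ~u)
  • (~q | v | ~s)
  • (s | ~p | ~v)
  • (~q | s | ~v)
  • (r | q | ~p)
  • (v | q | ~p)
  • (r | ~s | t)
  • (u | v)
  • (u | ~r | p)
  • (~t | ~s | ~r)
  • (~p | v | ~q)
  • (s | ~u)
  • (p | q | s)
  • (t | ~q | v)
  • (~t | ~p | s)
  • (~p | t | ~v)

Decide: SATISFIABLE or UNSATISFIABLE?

SATISFIABLE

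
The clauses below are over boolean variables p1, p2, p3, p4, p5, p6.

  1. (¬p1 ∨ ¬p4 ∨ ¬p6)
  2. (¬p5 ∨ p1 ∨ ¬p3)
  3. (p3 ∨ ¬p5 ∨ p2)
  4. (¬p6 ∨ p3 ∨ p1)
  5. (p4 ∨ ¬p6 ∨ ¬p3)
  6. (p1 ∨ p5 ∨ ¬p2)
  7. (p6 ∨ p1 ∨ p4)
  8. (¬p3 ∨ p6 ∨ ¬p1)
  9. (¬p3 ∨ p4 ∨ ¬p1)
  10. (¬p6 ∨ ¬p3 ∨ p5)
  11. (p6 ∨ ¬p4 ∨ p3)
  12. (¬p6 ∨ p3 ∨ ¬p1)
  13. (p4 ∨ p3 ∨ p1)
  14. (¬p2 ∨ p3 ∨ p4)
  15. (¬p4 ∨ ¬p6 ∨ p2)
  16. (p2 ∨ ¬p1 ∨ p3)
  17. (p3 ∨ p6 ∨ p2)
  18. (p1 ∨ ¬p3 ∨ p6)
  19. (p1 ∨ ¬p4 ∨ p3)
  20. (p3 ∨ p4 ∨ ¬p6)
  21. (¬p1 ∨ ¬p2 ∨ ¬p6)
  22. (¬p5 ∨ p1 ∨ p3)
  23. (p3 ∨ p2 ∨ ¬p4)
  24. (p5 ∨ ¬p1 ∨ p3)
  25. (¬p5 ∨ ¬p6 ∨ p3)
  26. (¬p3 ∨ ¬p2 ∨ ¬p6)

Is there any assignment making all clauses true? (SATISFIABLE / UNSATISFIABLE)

p3 = True:
  p6 = True:
    propagation gives p4=True, p1=False, p5=False; an empty clause results — contradiction.
  p6 = False:
    propagation gives p1=False; an empty clause results — contradiction.
p3 = False:
  p1 = True:
    propagation gives p6=False, p4=False, p2=False; an empty clause results — contradiction.
  p1 = False:
    propagation gives p6=False, p4=True; an empty clause results — contradiction.
Every branch closes, so no satisfying assignment exists.

UNSATISFIABLE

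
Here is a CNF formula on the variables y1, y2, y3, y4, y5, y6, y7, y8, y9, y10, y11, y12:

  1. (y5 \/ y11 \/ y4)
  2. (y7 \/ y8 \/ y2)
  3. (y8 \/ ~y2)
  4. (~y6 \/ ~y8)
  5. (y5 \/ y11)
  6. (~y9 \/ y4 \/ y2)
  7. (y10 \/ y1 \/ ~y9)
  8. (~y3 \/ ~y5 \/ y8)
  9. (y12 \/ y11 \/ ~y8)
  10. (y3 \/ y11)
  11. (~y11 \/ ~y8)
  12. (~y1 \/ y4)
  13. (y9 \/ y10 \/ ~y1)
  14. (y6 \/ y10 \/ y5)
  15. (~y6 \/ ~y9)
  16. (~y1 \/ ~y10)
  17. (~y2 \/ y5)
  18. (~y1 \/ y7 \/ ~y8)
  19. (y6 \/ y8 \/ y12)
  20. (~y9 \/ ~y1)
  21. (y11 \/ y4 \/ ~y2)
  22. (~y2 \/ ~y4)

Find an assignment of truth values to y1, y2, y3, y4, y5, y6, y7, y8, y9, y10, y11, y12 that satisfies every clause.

y1=0, y2=0, y3=0, y4=0, y5=0, y6=0, y7=1, y8=0, y9=0, y10=1, y11=1, y12=1

Pure literal: y7 appears only positively; assign y7 = True.
y12 occurs only positively in the remaining clauses — set y12 = True.
Try y1 = False.
Try y2 = False.
For the remaining variables, y3 = False, y4 = False, y5 = False, y6 = False, y8 = False, y9 = False, y10 = True, y11 = True works.
Every clause has at least one true literal under this assignment.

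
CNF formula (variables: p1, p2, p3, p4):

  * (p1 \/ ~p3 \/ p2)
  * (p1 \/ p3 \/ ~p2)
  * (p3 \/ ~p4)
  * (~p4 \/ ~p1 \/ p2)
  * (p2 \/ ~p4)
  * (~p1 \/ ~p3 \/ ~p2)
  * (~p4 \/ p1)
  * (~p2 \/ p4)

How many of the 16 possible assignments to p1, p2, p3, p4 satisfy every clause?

Satisfying assignments:
  p1=0 p2=0 p3=0 p4=0
  p1=1 p2=0 p3=0 p4=0
  p1=1 p2=0 p3=1 p4=0
Count: 3.

3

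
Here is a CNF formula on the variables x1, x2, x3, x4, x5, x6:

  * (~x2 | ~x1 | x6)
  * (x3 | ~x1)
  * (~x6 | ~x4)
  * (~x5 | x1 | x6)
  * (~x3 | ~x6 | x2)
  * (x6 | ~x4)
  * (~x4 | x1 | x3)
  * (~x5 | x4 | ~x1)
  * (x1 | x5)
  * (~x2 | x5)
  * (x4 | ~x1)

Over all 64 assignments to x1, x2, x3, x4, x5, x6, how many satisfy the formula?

Satisfying assignments:
  x1=F x2=F x3=F x4=F x5=T x6=T
  x1=F x2=T x3=F x4=F x5=T x6=T
  x1=F x2=T x3=T x4=F x5=T x6=T
That's 3 in total.

3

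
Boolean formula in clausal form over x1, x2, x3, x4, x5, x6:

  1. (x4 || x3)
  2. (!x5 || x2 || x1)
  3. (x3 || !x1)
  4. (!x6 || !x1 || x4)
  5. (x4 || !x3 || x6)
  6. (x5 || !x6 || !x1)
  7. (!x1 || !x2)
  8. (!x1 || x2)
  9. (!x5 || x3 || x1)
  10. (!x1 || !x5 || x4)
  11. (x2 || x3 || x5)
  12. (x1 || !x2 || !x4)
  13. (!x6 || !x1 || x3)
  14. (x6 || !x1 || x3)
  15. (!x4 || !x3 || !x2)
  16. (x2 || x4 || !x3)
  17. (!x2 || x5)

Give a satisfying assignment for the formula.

x1 = False, x2 = False, x3 = True, x4 = True, x5 = False, x6 = True

Check each clause:
  1. (x3 || x4) — x3 is true.
  2. (x1 || !x5 || x2) — !x5 is true.
  3. (x3 || !x1) — x3 is true.
  4. (x4 || !x1 || !x6) — x4 is true.
  5. (x6 || !x3 || x4) — x4 is true.
  6. (!x1 || !x6 || x5) — !x1 is true.
  7. (!x2 || !x1) — !x2 is true.
  8. (x2 || !x1) — !x1 is true.
  9. (x1 || x3 || !x5) — x3 is true.
  10. (!x5 || x4 || !x1) — !x5 is true.
  11. (x5 || x3 || x2) — x3 is true.
  12. (!x2 || !x4 || x1) — !x2 is true.
  13. (!x1 || x3 || !x6) — x3 is true.
  14. (x3 || !x1 || x6) — x3 is true.
  15. (!x4 || !x2 || !x3) — !x2 is true.
  16. (x2 || !x3 || x4) — x4 is true.
  17. (x5 || !x2) — !x2 is true.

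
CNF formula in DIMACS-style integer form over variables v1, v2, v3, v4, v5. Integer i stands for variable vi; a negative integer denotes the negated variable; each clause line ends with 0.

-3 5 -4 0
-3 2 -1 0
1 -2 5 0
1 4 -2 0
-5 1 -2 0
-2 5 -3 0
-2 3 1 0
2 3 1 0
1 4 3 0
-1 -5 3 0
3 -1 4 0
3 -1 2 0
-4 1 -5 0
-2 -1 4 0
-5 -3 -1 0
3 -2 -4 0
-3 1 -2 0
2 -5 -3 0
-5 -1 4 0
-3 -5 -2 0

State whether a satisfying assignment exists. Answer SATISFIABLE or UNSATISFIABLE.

Set v1 = False and propagate.
Branch on v2: take v2 = False.
  then v3 is forced to True.
  then v5 is forced to False.
  then v4 is forced to False.
Every clause has at least one true literal under this assignment.
So v1=0, v2=0, v3=1, v4=0, v5=0 is a satisfying assignment.

SATISFIABLE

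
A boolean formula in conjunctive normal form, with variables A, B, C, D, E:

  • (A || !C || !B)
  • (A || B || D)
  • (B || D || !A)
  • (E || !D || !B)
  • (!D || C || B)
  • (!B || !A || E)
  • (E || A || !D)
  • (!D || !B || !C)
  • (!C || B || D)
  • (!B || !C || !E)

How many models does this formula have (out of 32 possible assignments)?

8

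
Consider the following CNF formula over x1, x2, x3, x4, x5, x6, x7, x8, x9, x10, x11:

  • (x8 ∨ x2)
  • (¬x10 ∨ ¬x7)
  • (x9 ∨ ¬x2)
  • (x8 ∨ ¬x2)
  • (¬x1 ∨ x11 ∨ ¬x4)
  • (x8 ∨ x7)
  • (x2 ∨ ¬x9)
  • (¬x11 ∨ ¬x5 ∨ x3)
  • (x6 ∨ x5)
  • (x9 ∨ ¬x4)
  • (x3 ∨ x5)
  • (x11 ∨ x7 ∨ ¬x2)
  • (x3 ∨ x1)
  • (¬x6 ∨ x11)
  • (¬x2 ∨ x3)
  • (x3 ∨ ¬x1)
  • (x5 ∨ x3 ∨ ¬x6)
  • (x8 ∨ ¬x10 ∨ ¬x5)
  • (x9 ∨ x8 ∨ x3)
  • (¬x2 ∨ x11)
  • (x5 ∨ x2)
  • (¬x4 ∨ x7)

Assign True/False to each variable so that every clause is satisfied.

Pure literal: x3 appears only positively; assign x3 = True.
Pure literal: x4 appears only negated; assign x4 = False.
Branch on x2: take x2 = False.
  then x8 is forced to True.
  then x9 is forced to False.
  then x5 is forced to True.
The remaining clauses are satisfied by x1 = True, x6 = True, x7 = True, x10 = False, x11 = True.
Every clause has at least one true literal under this assignment.

x1=True, x2=False, x3=True, x4=False, x5=True, x6=True, x7=True, x8=True, x9=False, x10=False, x11=True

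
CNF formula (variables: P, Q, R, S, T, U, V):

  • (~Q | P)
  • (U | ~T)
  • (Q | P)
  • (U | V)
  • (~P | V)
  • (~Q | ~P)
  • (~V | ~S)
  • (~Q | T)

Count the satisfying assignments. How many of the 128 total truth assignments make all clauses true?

6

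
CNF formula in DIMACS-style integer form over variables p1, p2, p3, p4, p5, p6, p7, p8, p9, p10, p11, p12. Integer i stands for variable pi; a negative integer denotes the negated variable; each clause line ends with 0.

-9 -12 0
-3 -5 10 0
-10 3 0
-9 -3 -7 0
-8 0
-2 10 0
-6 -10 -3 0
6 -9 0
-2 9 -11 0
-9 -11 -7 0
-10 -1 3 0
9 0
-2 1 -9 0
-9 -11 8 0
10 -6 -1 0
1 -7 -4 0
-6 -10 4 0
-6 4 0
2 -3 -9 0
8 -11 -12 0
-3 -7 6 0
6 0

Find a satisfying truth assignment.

p1 = 0, p2 = 0, p3 = 0, p4 = 1, p5 = 1, p6 = 1, p7 = 0, p8 = 0, p9 = 1, p10 = 0, p11 = 0, p12 = 0

The clause (¬p8) is unit: p8 must be False.
(p9) is a unit clause, so p9 = True.
(¬p12) is a unit clause, so p12 = False.
The clause (p6) is unit: p6 must be True.
Unit propagation: (¬p11) forces p11 = False.
The clause (p4) is unit: p4 must be True.
p7 occurs only negated in the remaining clauses — set p7 = False.
Try p1 = False.
  then p2 is forced to False.
  then p3 is forced to False.
  then p10 is forced to False.
p5 is now unconstrained; take p5 = True.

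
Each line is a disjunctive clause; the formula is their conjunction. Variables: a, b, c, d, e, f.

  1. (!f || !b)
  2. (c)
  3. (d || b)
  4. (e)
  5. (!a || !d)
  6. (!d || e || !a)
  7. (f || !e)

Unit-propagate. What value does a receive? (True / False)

False

(c) stands alone — c = True.
(e) is a unit clause: e = True.
In (!e || f), !e is now false; f must hold, so f = True.
In (!b || !f), !f is now false; !b must hold, so b = False.
From (b || d) and b = False: d = True.
In (!a || !d), !d is now false; !a must hold, so a = False.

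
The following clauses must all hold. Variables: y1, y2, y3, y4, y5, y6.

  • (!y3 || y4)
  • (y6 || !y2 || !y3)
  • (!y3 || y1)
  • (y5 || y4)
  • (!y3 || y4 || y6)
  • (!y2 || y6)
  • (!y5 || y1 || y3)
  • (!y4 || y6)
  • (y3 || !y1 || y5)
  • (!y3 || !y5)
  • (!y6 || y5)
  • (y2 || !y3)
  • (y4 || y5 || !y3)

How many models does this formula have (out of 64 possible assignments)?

The models are:
  y1=T y2=F y3=F y4=F y5=T y6=F
  y1=T y2=F y3=F y4=F y5=T y6=T
  y1=T y2=F y3=F y4=T y5=T y6=T
  y1=T y2=T y3=F y4=F y5=T y6=T
  y1=T y2=T y3=F y4=T y5=T y6=T
Count: 5.

5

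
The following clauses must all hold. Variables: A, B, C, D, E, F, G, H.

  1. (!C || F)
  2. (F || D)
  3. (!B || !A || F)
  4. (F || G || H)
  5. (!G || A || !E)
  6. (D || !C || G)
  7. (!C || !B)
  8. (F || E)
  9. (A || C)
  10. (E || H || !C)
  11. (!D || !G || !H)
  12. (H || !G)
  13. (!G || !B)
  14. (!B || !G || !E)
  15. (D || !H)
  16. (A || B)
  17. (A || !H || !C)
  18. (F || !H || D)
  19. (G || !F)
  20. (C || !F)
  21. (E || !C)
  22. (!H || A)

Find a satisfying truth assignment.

Try A = True.
For the remaining variables, B = False, C = False, D = True, E = True, F = False, G = False, H = True works.
Check each clause:
  1. (!C || F) — !C is true.
  2. (F || D) — D is true.
  3. (!A || F || !B) — !B is true.
  4. (H || F || G) — H is true.
  5. (!G || A || !E) — !G is true.
  6. (!C || G || D) — D is true.
  7. (!B || !C) — !C is true.
  8. (E || F) — E is true.
  9. (C || A) — A is true.
  10. (H || !C || E) — H is true.
  11. (!H || !G || !D) — !G is true.
  12. (H || !G) — H is true.
  13. (!G || !B) — !G is true.
  14. (!G || !B || !E) — !G is true.
  15. (!H || D) — D is true.
  16. (A || B) — A is true.
  17. (!C || !H || A) — A is true.
  18. (!H || F || D) — D is true.
  19. (G || !F) — !F is true.
  20. (!F || C) — !F is true.
  21. (E || !C) — E is true.
  22. (!H || A) — A is true.

A=T  B=F  C=F  D=T  E=T  F=F  G=F  H=T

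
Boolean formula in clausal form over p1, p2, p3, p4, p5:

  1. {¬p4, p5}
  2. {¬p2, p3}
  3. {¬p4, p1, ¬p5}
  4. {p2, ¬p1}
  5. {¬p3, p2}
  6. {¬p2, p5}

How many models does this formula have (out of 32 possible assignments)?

The models are:
  p1=0 p2=0 p3=0 p4=0 p5=0
  p1=0 p2=0 p3=0 p4=0 p5=1
  p1=0 p2=1 p3=1 p4=0 p5=1
  p1=1 p2=1 p3=1 p4=0 p5=1
  p1=1 p2=1 p3=1 p4=1 p5=1
Count: 5.

5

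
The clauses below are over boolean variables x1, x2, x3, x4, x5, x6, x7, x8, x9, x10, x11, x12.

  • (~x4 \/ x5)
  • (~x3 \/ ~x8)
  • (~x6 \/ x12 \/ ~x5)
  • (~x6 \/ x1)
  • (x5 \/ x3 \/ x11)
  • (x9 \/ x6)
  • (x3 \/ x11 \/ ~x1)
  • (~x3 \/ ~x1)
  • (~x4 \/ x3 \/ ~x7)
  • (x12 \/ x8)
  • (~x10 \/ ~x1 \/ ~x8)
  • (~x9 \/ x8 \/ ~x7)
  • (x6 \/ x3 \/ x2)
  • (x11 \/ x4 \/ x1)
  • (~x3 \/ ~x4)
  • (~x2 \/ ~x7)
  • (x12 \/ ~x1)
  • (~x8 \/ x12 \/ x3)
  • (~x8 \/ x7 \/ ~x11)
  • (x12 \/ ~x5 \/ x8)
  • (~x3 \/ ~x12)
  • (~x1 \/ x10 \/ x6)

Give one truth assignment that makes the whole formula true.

x1=True, x2=False, x3=False, x4=False, x5=True, x6=True, x7=False, x8=False, x9=False, x10=True, x11=True, x12=True

Check each clause:
  1. (x5 \/ ~x4) — ~x4 is true.
  2. (~x8 \/ ~x3) — ~x8 is true.
  3. (~x5 \/ x12 \/ ~x6) — x12 is true.
  4. (x1 \/ ~x6) — x1 is true.
  5. (x5 \/ x3 \/ x11) — x11 is true.
  6. (x9 \/ x6) — x6 is true.
  7. (~x1 \/ x3 \/ x11) — x11 is true.
  8. (~x1 \/ ~x3) — ~x3 is true.
  9. (x3 \/ ~x4 \/ ~x7) — ~x7 is true.
  10. (x12 \/ x8) — x12 is true.
  11. (~x10 \/ ~x1 \/ ~x8) — ~x8 is true.
  12. (~x9 \/ x8 \/ ~x7) — ~x7 is true.
  13. (x2 \/ x6 \/ x3) — x6 is true.
  14. (x11 \/ x4 \/ x1) — x1 is true.
  15. (~x4 \/ ~x3) — ~x4 is true.
  16. (~x2 \/ ~x7) — ~x7 is true.
  17. (x12 \/ ~x1) — x12 is true.
  18. (x12 \/ x3 \/ ~x8) — ~x8 is true.
  19. (~x8 \/ x7 \/ ~x11) — ~x8 is true.
  20. (x12 \/ x8 \/ ~x5) — x12 is true.
  21. (~x3 \/ ~x12) — ~x3 is true.
  22. (x6 \/ ~x1 \/ x10) — x10 is true.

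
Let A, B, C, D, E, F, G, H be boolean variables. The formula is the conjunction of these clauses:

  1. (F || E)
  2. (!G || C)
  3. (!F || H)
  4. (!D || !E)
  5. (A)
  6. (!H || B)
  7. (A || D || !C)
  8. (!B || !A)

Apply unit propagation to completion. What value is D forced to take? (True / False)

False

Unit clause (A) sets A = True.
From (!B || !A) and A = True: B = False.
In (!H || B), B is now false; !H must hold, so H = False.
From (H || !F) and H = False: F = False.
From (F || E) and F = False: E = True.
(!D || !E) with E = True leaves only !D, so D = False.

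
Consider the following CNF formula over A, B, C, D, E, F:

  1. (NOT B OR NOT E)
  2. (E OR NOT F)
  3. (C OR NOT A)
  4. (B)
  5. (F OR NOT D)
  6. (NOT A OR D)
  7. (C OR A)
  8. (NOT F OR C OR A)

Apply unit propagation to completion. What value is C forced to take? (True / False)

(B) is a unit clause: B = True.
(NOT E OR NOT B) with B = True leaves only NOT E, so E = False.
(NOT F OR E): since E = False, the clause reduces to (NOT F). F = False.
From (F OR NOT D) and F = False: D = False.
(D OR NOT A): since D = False, the clause reduces to (NOT A). A = False.
(C OR A) with A = False leaves only C, so C = True.

True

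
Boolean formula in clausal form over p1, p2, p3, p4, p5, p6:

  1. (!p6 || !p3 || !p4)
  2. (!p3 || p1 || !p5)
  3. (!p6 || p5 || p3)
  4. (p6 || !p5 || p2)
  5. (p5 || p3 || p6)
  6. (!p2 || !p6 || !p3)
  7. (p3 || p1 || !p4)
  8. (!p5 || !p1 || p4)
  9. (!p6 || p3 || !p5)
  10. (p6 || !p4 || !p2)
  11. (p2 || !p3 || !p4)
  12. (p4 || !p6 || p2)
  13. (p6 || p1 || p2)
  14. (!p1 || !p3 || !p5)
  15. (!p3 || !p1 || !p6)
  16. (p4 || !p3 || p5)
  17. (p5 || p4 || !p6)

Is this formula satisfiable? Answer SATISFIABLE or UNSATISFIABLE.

SATISFIABLE

Set p1 = False and propagate.
Branch on p2: take p2 = True.
The remaining clauses are satisfied by p3 = False, p4 = False, p5 = True, p6 = False.
So p1=F, p2=T, p3=F, p4=F, p5=T, p6=F is a satisfying assignment.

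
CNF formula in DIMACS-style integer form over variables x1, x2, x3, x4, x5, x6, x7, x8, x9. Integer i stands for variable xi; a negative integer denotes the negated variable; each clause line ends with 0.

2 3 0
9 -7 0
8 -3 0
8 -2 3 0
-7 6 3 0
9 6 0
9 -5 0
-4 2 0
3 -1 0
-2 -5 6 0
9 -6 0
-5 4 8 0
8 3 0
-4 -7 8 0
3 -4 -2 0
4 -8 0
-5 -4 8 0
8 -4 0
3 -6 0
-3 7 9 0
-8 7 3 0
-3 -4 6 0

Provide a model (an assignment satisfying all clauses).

x1 = False  x2 = True  x3 = True  x4 = True  x5 = False  x6 = True  x7 = True  x8 = True  x9 = True

Check each clause:
  1. (x3 \/ x2) — x2 is true.
  2. (~x7 \/ x9) — x9 is true.
  3. (~x3 \/ x8) — x8 is true.
  4. (x3 \/ x8 \/ ~x2) — x8 is true.
  5. (~x7 \/ x3 \/ x6) — x3 is true.
  6. (x6 \/ x9) — x9 is true.
  7. (x9 \/ ~x5) — x9 is true.
  8. (x2 \/ ~x4) — x2 is true.
  9. (~x1 \/ x3) — x3 is true.
  10. (~x5 \/ ~x2 \/ x6) — ~x5 is true.
  11. (x9 \/ ~x6) — x9 is true.
  12. (x4 \/ x8 \/ ~x5) — x8 is true.
  13. (x3 \/ x8) — x8 is true.
  14. (~x7 \/ x8 \/ ~x4) — x8 is true.
  15. (~x4 \/ ~x2 \/ x3) — x3 is true.
  16. (~x8 \/ x4) — x4 is true.
  17. (x8 \/ ~x5 \/ ~x4) — x8 is true.
  18. (~x4 \/ x8) — x8 is true.
  19. (x3 \/ ~x6) — x3 is true.
  20. (x7 \/ x9 \/ ~x3) — x9 is true.
  21. (x7 \/ x3 \/ ~x8) — x3 is true.
  22. (~x4 \/ x6 \/ ~x3) — x6 is true.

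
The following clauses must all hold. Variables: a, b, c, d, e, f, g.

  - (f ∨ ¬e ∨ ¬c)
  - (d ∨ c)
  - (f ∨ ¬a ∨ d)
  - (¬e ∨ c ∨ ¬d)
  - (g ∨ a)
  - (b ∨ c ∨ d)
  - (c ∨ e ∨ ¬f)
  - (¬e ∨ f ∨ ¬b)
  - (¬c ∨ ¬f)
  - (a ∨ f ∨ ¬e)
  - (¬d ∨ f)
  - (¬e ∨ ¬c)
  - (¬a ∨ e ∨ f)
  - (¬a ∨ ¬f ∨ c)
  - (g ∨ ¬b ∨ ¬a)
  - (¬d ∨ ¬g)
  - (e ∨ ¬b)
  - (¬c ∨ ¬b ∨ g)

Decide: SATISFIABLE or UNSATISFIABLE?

Set a = False and propagate.
  then g is forced to True.
  then d is forced to False.
  then c is forced to True.
  then f is forced to False.
  then e is forced to False.
  then b is forced to False.
So a=False, b=False, c=True, d=False, e=False, f=False, g=True is a satisfying assignment.

SATISFIABLE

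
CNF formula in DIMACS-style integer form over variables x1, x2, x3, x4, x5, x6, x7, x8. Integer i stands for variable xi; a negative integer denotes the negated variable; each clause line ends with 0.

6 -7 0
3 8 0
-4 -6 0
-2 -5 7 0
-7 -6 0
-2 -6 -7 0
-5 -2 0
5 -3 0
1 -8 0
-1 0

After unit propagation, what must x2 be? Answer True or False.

False

Unit clause (¬x1) sets x1 = False.
In (x1 ∨ ¬x8), x1 is now false; ¬x8 must hold, so x8 = False.
(x3 ∨ x8): since x8 = False, the clause reduces to (x3). x3 = True.
In (x5 ∨ ¬x3), ¬x3 is now false; x5 must hold, so x5 = True.
(¬x5 ∨ ¬x2): since x5 = True, the clause reduces to (¬x2). x2 = False.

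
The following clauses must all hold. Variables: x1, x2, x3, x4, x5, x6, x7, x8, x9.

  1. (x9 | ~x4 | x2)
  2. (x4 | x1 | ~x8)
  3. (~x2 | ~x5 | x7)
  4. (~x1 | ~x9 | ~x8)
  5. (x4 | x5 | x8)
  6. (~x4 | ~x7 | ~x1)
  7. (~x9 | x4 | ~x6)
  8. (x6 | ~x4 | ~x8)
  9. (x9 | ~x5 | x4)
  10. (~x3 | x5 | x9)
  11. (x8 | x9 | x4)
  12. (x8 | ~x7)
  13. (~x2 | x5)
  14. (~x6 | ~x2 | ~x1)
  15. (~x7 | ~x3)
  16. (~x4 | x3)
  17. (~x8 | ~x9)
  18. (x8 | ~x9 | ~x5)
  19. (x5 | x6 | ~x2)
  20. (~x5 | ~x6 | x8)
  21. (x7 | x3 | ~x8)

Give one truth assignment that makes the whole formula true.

x1=0, x2=0, x3=1, x4=1, x5=0, x6=0, x7=0, x8=0, x9=1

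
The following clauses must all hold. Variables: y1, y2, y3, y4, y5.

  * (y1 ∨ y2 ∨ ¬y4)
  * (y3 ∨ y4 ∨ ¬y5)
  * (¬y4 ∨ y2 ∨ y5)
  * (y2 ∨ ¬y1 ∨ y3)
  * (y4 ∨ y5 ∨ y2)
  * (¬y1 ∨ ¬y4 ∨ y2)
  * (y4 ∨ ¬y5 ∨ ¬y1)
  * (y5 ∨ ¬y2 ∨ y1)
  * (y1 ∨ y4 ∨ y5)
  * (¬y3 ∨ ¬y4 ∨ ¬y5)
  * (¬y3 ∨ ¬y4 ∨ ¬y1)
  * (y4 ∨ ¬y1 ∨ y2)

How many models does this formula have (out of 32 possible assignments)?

Satisfying assignments:
  y1=0 y2=0 y3=1 y4=0 y5=1
  y1=0 y2=1 y3=0 y4=1 y5=1
  y1=0 y2=1 y3=1 y4=0 y5=1
  y1=1 y2=1 y3=0 y4=0 y5=0
  y1=1 y2=1 y3=0 y4=1 y5=0
  y1=1 y2=1 y3=0 y4=1 y5=1
  y1=1 y2=1 y3=1 y4=0 y5=0
Count: 7.

7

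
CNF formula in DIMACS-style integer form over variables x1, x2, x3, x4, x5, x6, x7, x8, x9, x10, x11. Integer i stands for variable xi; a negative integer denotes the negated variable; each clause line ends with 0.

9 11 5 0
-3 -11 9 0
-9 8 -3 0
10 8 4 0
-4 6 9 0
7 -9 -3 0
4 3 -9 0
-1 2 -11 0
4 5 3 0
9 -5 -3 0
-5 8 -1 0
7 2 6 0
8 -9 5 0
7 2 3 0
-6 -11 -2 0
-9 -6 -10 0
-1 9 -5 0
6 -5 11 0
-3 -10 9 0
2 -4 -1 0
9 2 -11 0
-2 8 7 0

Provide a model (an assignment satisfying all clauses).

x1 = True, x2 = True, x3 = True, x4 = False, x5 = False, x6 = False, x7 = True, x8 = True, x9 = True, x10 = True, x11 = False

Check each clause:
  1. (x11 \/ x9 \/ x5) — x9 is true.
  2. (~x11 \/ x9 \/ ~x3) — x9 is true.
  3. (~x9 \/ ~x3 \/ x8) — x8 is true.
  4. (x10 \/ x8 \/ x4) — x8 is true.
  5. (x9 \/ x6 \/ ~x4) — x9 is true.
  6. (~x3 \/ x7 \/ ~x9) — x7 is true.
  7. (x4 \/ ~x9 \/ x3) — x3 is true.
  8. (~x1 \/ x2 \/ ~x11) — x2 is true.
  9. (x5 \/ x3 \/ x4) — x3 is true.
  10. (~x3 \/ ~x5 \/ x9) — x9 is true.
  11. (~x1 \/ ~x5 \/ x8) — x8 is true.
  12. (x2 \/ x6 \/ x7) — x2 is true.
  13. (~x9 \/ x5 \/ x8) — x8 is true.
  14. (x7 \/ x3 \/ x2) — x2 is true.
  15. (~x11 \/ ~x2 \/ ~x6) — ~x6 is true.
  16. (~x10 \/ ~x9 \/ ~x6) — ~x6 is true.
  17. (~x5 \/ ~x1 \/ x9) — x9 is true.
  18. (~x5 \/ x6 \/ x11) — ~x5 is true.
  19. (~x3 \/ ~x10 \/ x9) — x9 is true.
  20. (x2 \/ ~x1 \/ ~x4) — x2 is true.
  21. (x2 \/ ~x11 \/ x9) — x9 is true.
  22. (x8 \/ x7 \/ ~x2) — x8 is true.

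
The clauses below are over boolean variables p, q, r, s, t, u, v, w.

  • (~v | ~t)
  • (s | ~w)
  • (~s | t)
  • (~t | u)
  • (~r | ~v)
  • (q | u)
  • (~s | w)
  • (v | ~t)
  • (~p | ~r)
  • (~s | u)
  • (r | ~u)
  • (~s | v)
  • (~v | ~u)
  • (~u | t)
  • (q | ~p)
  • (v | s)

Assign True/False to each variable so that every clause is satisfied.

p = T  q = T  r = F  s = F  t = F  u = F  v = T  w = F

Check each clause:
  1. (~t | ~v) — ~t is true.
  2. (s | ~w) — ~w is true.
  3. (t | ~s) — ~s is true.
  4. (u | ~t) — ~t is true.
  5. (~r | ~v) — ~r is true.
  6. (q | u) — q is true.
  7. (w | ~s) — ~s is true.
  8. (v | ~t) — ~t is true.
  9. (~p | ~r) — ~r is true.
  10. (u | ~s) — ~s is true.
  11. (~u | r) — ~u is true.
  12. (~s | v) — ~s is true.
  13. (~u | ~v) — ~u is true.
  14. (t | ~u) — ~u is true.
  15. (q | ~p) — q is true.
  16. (s | v) — v is true.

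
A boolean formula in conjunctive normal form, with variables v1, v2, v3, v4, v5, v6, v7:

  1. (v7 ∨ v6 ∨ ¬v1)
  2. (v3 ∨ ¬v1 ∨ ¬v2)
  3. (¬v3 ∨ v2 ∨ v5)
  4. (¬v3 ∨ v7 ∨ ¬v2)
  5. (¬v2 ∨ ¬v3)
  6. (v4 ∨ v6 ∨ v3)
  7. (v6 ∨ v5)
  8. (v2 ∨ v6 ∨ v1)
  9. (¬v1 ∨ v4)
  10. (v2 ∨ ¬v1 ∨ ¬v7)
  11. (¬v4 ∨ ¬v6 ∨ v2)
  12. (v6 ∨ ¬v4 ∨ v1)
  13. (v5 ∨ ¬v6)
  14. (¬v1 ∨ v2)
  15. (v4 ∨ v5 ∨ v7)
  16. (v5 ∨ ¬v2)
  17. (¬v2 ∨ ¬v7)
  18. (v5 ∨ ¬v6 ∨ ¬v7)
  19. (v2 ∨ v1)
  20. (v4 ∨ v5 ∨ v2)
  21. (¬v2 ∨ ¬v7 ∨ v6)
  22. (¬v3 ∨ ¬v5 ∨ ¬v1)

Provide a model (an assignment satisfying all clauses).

Try v1 = False.
  then v2 is forced to True.
  then v3 is forced to False.
  then v5 is forced to True.
  then v7 is forced to False.
The remaining clauses are satisfied by v4 = True, v6 = True.

v1=F  v2=T  v3=F  v4=T  v5=T  v6=T  v7=F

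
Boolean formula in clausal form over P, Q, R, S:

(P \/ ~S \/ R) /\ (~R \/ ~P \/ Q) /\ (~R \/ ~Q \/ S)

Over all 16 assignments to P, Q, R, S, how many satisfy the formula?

Case analysis on R and P:
  R=T, P=T: remaining (Q,S) ∈ {(T,T)} — 1.
  R=T, P=F: remaining (Q,S) ∈ {(F,F); (F,T); (T,T)} — 3.
  R=F, P=T: remaining (Q,S) ∈ {(F,F); (F,T); (T,F); (T,T)} — 4.
  R=F, P=F: remaining (Q,S) ∈ {(F,F); (T,F)} — 2.
Total: 1 + 3 + 4 + 2 = 10.

10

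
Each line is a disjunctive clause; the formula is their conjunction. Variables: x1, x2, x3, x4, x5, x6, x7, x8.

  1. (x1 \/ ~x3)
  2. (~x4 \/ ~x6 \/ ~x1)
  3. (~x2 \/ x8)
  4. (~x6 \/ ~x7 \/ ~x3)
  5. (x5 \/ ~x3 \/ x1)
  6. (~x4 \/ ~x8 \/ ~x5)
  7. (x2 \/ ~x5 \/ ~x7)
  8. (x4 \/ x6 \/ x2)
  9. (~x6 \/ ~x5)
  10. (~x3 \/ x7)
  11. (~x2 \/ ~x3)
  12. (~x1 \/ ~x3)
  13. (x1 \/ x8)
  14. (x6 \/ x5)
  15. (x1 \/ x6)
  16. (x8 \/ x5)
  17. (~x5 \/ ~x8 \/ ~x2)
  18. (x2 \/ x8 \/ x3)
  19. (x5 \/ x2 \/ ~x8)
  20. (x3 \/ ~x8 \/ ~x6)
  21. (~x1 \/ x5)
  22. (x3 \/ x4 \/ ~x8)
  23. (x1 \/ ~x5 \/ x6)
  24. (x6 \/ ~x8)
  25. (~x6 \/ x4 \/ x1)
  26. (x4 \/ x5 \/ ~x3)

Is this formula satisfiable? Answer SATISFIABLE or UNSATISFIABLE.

UNSATISFIABLE

x5 = True:
  propagation gives x6=False, x1=True, x3=False, x8=False; an empty clause results — contradiction.
x5 = False:
  propagation gives x6=True, x8=True, x2=True, x3=False; an empty clause results — contradiction.
Every branch closes, so no satisfying assignment exists.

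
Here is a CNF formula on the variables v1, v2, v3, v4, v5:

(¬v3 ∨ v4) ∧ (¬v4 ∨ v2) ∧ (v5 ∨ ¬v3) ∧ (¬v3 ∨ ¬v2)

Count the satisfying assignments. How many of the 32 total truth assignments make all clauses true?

12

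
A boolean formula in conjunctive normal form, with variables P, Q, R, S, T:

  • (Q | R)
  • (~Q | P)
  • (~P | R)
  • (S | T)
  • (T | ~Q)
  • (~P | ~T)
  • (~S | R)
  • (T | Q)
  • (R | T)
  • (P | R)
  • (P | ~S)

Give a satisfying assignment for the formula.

P = F, Q = F, R = T, S = F, T = T

R occurs only positively in the remaining clauses — set R = True.
Branch on P: take P = False.
  then Q is forced to False.
  then T is forced to True.
  then S is forced to False.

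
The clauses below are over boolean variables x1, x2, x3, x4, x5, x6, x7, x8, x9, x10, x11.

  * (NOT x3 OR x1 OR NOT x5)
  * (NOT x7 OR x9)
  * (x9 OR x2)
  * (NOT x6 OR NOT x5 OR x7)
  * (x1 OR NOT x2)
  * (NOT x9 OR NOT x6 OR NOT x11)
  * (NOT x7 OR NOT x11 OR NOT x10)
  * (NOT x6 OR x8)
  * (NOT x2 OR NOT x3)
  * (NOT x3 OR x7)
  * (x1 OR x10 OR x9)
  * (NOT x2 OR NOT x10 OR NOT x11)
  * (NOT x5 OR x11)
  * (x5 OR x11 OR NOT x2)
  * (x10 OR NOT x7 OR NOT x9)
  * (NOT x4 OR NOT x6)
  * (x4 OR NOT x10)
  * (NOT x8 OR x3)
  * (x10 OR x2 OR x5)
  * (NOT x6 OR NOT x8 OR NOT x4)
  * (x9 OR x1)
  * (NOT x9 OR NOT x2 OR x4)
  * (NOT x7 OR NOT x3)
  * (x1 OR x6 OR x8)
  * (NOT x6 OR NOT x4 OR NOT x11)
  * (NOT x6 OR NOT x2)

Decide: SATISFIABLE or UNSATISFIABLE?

SATISFIABLE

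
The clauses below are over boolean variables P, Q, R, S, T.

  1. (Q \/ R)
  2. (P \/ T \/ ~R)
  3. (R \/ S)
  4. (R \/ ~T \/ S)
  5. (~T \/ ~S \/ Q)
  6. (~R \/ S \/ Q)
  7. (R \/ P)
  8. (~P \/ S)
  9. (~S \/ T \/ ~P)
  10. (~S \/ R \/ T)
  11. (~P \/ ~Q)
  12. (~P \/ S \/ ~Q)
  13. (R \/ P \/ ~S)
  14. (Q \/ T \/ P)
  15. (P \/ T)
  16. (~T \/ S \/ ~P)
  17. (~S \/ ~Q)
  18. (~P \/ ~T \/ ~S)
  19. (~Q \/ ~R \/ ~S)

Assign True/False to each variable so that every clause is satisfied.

P = False, Q = True, R = True, S = False, T = True

Check each clause:
  1. (Q \/ R) — Q is true.
  2. (~R \/ T \/ P) — T is true.
  3. (S \/ R) — R is true.
  4. (S \/ ~T \/ R) — R is true.
  5. (~S \/ Q \/ ~T) — Q is true.
  6. (Q \/ ~R \/ S) — Q is true.
  7. (R \/ P) — R is true.
  8. (S \/ ~P) — ~P is true.
  9. (~S \/ T \/ ~P) — ~S is true.
  10. (R \/ T \/ ~S) — R is true.
  11. (~Q \/ ~P) — ~P is true.
  12. (~P \/ S \/ ~Q) — ~P is true.
  13. (~S \/ R \/ P) — R is true.
  14. (P \/ T \/ Q) — Q is true.
  15. (P \/ T) — T is true.
  16. (~P \/ S \/ ~T) — ~P is true.
  17. (~Q \/ ~S) — ~S is true.
  18. (~S \/ ~P \/ ~T) — ~S is true.
  19. (~R \/ ~S \/ ~Q) — ~S is true.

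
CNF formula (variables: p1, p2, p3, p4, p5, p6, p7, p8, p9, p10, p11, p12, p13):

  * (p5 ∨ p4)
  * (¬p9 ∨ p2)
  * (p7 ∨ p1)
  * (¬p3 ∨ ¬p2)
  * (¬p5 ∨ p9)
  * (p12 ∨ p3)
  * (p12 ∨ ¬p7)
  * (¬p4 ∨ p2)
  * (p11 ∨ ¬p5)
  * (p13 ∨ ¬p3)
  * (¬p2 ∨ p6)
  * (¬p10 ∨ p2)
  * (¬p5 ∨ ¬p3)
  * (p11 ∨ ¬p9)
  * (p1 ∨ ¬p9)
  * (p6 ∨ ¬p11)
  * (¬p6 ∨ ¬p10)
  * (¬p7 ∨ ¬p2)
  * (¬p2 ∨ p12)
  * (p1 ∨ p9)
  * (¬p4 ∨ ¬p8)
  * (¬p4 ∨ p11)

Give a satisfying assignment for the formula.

p1 occurs only positively in the remaining clauses — set p1 = True.
p8 occurs only negated in the remaining clauses — set p8 = False.
Try p2 = True.
  then p3 is forced to False.
  then p12 is forced to True.
  then p6 is forced to True.
  then p10 is forced to False.
  then p7 is forced to False.
Set p4 = True and propagate.
  then p11 is forced to True.
Branch on p5: take p5 = False.
p9, p13 are now unconstrained; take p9 = False, p13 = True.
Every clause has at least one true literal under this assignment.

p1=True, p2=True, p3=False, p4=True, p5=False, p6=True, p7=False, p8=False, p9=False, p10=False, p11=True, p12=True, p13=True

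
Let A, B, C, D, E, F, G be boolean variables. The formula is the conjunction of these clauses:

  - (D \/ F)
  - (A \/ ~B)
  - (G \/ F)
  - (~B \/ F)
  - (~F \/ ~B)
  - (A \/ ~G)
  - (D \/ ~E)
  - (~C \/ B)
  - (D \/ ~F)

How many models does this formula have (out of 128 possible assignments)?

8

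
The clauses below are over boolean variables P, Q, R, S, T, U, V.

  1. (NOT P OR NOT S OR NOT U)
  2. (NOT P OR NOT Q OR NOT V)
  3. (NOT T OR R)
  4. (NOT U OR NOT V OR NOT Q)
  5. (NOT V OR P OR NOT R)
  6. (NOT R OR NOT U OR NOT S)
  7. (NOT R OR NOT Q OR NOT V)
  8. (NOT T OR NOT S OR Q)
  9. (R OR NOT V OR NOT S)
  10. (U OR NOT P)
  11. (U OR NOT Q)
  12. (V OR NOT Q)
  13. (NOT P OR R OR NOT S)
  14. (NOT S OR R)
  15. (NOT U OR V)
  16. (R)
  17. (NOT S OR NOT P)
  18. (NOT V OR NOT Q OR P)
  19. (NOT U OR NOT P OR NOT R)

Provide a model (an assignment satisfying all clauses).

(R) is a unit clause, so R = True.
T occurs only negated in the remaining clauses — set T = False.
Branch on P: take P = False.
  then V is forced to False.
  then Q is forced to False.
  then U is forced to False.
S is now unconstrained; take S = True.
Check each clause:
  1. (NOT P OR NOT S OR NOT U) — NOT U is true.
  2. (NOT P OR NOT V OR NOT Q) — NOT V is true.
  3. (NOT T OR R) — R is true.
  4. (NOT V OR NOT U OR NOT Q) — NOT V is true.
  5. (NOT R OR NOT V OR P) — NOT V is true.
  6. (NOT U OR NOT R OR NOT S) — NOT U is true.
  7. (NOT V OR NOT R OR NOT Q) — NOT V is true.
  8. (Q OR NOT T OR NOT S) — NOT T is true.
  9. (NOT S OR NOT V OR R) — NOT V is true.
  10. (U OR NOT P) — NOT P is true.
  11. (U OR NOT Q) — NOT Q is true.
  12. (V OR NOT Q) — NOT Q is true.
  13. (R OR NOT P OR NOT S) — R is true.
  14. (NOT S OR R) — R is true.
  15. (NOT U OR V) — NOT U is true.
  16. (R) — R is true.
  17. (NOT S OR NOT P) — NOT P is true.
  18. (NOT V OR P OR NOT Q) — NOT V is true.
  19. (NOT P OR NOT U OR NOT R) — NOT U is true.

P = 0, Q = 0, R = 1, S = 1, T = 0, U = 0, V = 0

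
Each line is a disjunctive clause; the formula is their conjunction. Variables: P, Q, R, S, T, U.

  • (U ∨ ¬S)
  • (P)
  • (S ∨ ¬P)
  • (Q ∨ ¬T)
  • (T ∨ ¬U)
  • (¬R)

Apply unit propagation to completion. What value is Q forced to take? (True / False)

True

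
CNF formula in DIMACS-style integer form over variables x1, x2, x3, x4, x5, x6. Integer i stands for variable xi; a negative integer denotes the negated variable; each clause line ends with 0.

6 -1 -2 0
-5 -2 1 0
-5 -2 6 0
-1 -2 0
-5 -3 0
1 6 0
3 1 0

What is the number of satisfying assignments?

Split on x1, then x2.
  x1=T, x2=T: a clause becomes empty — 0.
  x1=T, x2=F: x4, x6 free; 3 ways for (x3,x5) × 2^2 = 12.
  x1=F, x2=T: remaining (x3,x4,x5,x6) ∈ {(T,F,F,T); (T,T,F,T)} — 2.
  x1=F, x2=F: remaining (x3,x4,x5,x6) ∈ {(T,F,F,T); (T,T,F,T)} — 2.
Total: 0 + 12 + 2 + 2 = 16.

16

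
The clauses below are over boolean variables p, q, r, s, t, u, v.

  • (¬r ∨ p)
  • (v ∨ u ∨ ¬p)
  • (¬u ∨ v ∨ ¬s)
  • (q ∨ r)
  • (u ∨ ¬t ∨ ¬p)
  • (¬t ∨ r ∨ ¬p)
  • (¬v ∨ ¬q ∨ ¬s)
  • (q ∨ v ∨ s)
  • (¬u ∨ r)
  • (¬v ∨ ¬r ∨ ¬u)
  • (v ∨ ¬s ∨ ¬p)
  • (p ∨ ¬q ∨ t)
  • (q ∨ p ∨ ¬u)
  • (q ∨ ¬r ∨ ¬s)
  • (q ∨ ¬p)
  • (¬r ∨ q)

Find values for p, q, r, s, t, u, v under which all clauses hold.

p=T, q=T, r=T, s=F, t=T, u=T, v=F

Try p = True.
  then q is forced to True.
Branch on r: take r = True.
Set s = False and propagate.
For the remaining variables, t = True, u = True, v = False works.
Every clause has at least one true literal under this assignment.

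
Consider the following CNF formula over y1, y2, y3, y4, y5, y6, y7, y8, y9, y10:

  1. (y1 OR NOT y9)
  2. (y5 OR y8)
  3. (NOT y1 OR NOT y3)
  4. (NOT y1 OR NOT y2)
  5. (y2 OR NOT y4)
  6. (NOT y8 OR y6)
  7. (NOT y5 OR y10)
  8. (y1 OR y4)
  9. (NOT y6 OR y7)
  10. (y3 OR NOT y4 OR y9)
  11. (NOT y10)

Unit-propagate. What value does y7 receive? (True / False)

True

Unit clause (NOT y10) sets y10 = False.
From (y10 OR NOT y5) and y10 = False: y5 = False.
In (y8 OR y5), y5 is now false; y8 must hold, so y8 = True.
(y6 OR NOT y8) with y8 = True leaves only y6, so y6 = True.
(y7 OR NOT y6) with y6 = True leaves only y7, so y7 = True.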